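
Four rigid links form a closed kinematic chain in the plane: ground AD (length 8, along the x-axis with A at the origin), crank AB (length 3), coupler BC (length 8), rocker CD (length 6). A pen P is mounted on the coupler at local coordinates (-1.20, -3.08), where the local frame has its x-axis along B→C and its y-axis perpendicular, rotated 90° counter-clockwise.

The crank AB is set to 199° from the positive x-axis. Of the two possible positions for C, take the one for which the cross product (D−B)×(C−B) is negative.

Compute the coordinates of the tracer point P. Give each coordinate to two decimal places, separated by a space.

A=(0,0), D=(8.00,0)
B = A + 3.00·(cos199°, sin199°) = (-2.8366, -0.9767)
|BD| = 10.8805
circle(B,8.00) ∩ circle(D,6.00): a=6.7269, h=4.3299
  candidates: C₊=(3.4746,3.9396) cross=47.112; C₋=(4.2519,-4.6853) cross=-47.112
  mode - wants cross < 0 → take C=(4.2519,-4.6853) (cross=-47.112)
ex = (C−B)/|BC| = (0.8861,-0.4636); ey = (0.4636,0.8861)
P = B + -1.20·ex + -3.08·ey = (-5.3276,-3.1495)

-5.33 -3.15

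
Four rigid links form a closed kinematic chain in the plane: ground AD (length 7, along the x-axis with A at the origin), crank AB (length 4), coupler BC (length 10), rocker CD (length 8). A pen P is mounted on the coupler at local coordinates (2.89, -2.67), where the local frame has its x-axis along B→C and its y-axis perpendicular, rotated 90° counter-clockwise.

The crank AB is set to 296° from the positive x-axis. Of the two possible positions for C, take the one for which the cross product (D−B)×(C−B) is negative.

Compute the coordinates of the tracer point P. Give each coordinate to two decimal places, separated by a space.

A=(0,0), D=(7.00,0)
B = A + 4.00·(cos296°, sin296°) = (1.7535, -3.5952)
|BD| = 6.3601
circle(B,10.00) ∩ circle(D,8.00): a=6.0102, h=7.9923
  candidates: C₊=(2.1935,6.3951) cross=50.832; C₋=(11.2292,-6.7907) cross=-50.832
  mode - wants cross < 0 → take C=(11.2292,-6.7907) (cross=-50.832)
ex = (C−B)/|BC| = (0.9476,-0.3196); ey = (0.3196,0.9476)
P = B + 2.89·ex + -2.67·ey = (3.6387,-7.0487)

3.64 -7.05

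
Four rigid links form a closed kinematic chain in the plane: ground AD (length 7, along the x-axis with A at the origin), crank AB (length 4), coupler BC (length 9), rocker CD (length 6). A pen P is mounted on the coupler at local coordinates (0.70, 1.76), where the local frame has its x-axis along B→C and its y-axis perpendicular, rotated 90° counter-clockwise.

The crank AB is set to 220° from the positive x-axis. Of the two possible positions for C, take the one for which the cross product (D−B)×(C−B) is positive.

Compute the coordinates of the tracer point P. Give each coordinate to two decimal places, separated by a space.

A=(0,0), D=(7.00,0)
B = A + 4.00·(cos220°, sin220°) = (-3.0642, -2.5712)
|BD| = 10.3874
circle(B,9.00) ∩ circle(D,6.00): a=7.3598, h=5.1801
  candidates: C₊=(2.7844,4.2695) cross=53.808; C₋=(5.3488,-5.7683) cross=-53.808
  mode + wants cross > 0 → take C=(2.7844,4.2695) (cross=53.808)
ex = (C−B)/|BC| = (0.6498,0.7601); ey = (-0.7601,0.6498)
P = B + 0.70·ex + 1.76·ey = (-3.9470,-0.8954)

-3.95 -0.90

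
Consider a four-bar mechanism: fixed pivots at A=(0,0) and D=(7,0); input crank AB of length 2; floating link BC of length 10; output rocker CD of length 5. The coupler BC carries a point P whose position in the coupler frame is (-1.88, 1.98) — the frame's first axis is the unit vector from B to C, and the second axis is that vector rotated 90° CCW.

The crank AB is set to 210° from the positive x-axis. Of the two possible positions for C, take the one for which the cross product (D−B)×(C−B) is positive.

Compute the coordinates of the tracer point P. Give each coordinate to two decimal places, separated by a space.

A=(0,0), D=(7.00,0)
B = A + 2.00·(cos210°, sin210°) = (-1.7321, -1.0000)
|BD| = 8.7891
circle(B,10.00) ∩ circle(D,5.00): a=8.6612, h=4.9984
  candidates: C₊=(6.3042,4.9514) cross=43.931; C₋=(7.4416,-4.9805) cross=-43.931
  mode + wants cross > 0 → take C=(6.3042,4.9514) (cross=43.931)
ex = (C−B)/|BC| = (0.8036,0.5951); ey = (-0.5951,0.8036)
P = B + -1.88·ex + 1.98·ey = (-4.4212,-0.5277)

-4.42 -0.53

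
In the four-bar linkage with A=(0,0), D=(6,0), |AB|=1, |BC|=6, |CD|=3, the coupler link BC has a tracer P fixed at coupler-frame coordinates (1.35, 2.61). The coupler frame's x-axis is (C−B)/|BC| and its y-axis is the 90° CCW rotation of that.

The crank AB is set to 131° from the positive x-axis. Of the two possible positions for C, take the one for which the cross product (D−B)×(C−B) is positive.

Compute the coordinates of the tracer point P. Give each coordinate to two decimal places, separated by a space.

-0.29 3.67

A=(0,0), D=(6.00,0)
B = A + 1.00·(cos131°, sin131°) = (-0.6561, 0.7547)
|BD| = 6.6987
circle(B,6.00) ∩ circle(D,3.00): a=5.3647, h=2.6871
  candidates: C₊=(4.9772,2.8203) cross=18.000; C₋=(4.3717,-2.5197) cross=-18.000
  mode + wants cross > 0 → take C=(4.9772,2.8203) (cross=18.000)
ex = (C−B)/|BC| = (0.9389,0.3443); ey = (-0.3443,0.9389)
P = B + 1.35·ex + 2.61·ey = (-0.2871,3.6699)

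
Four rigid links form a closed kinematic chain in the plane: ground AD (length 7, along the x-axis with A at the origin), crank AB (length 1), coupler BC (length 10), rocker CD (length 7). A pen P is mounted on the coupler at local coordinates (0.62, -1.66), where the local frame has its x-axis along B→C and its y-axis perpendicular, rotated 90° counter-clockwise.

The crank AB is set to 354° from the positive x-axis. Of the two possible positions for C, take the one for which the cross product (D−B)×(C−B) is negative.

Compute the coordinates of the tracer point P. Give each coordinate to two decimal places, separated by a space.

0.33 -1.75

A=(0,0), D=(7.00,0)
B = A + 1.00·(cos354°, sin354°) = (0.9945, -0.1045)
|BD| = 6.0064
circle(B,10.00) ∩ circle(D,7.00): a=7.2487, h=6.8889
  candidates: C₊=(8.1222,6.9095) cross=41.377; C₋=(8.3620,-6.8662) cross=-41.377
  mode - wants cross < 0 → take C=(8.3620,-6.8662) (cross=-41.377)
ex = (C−B)/|BC| = (0.7367,-0.6762); ey = (0.6762,0.7367)
P = B + 0.62·ex + -1.66·ey = (0.3289,-1.7468)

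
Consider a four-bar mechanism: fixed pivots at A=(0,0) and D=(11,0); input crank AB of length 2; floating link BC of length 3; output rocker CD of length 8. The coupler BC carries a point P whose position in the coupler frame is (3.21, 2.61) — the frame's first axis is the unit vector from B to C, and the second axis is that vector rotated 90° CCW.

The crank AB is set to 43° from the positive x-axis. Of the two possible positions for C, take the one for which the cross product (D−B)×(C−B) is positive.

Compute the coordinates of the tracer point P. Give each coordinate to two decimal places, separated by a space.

A=(0,0), D=(11.00,0)
B = A + 2.00·(cos43°, sin43°) = (1.4627, 1.3640)
|BD| = 9.6343
circle(B,3.00) ∩ circle(D,8.00): a=1.9628, h=2.2688
  candidates: C₊=(3.7269,3.3321) cross=21.858; C₋=(3.0845,-1.1598) cross=-21.858
  mode + wants cross > 0 → take C=(3.7269,3.3321) (cross=21.858)
ex = (C−B)/|BC| = (0.7547,0.6560); ey = (-0.6560,0.7547)
P = B + 3.21·ex + 2.61·ey = (2.1732,5.4397)

2.17 5.44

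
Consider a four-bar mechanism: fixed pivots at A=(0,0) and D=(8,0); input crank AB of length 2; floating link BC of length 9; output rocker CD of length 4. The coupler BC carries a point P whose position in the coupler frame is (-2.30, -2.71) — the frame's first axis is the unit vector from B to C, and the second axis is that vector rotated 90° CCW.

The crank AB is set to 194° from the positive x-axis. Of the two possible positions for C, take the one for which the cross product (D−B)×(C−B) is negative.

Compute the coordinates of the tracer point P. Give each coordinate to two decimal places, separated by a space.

-5.06 -2.19

A=(0,0), D=(8.00,0)
B = A + 2.00·(cos194°, sin194°) = (-1.9406, -0.4838)
|BD| = 9.9524
circle(B,9.00) ∩ circle(D,4.00): a=8.2417, h=3.6158
  candidates: C₊=(6.1156,3.5283) cross=35.985; C₋=(6.4672,-3.6947) cross=-35.985
  mode - wants cross < 0 → take C=(6.4672,-3.6947) (cross=-35.985)
ex = (C−B)/|BC| = (0.9342,-0.3568); ey = (0.3568,0.9342)
P = B + -2.30·ex + -2.71·ey = (-5.0561,-2.1950)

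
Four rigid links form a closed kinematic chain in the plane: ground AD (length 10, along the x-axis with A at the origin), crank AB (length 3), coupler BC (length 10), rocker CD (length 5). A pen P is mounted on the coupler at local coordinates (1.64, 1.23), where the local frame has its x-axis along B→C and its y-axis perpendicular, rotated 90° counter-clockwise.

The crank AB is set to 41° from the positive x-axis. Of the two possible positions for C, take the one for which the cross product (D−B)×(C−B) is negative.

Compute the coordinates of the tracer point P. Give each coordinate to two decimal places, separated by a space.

4.30 1.72

A=(0,0), D=(10.00,0)
B = A + 3.00·(cos41°, sin41°) = (2.2641, 1.9682)
|BD| = 7.9823
circle(B,10.00) ∩ circle(D,5.00): a=8.6890, h=4.9498
  candidates: C₊=(11.9054,4.6227) cross=39.511; C₋=(9.4644,-4.9712) cross=-39.511
  mode - wants cross < 0 → take C=(9.4644,-4.9712) (cross=-39.511)
ex = (C−B)/|BC| = (0.7200,-0.6939); ey = (0.6939,0.7200)
P = B + 1.64·ex + 1.23·ey = (4.2985,1.7158)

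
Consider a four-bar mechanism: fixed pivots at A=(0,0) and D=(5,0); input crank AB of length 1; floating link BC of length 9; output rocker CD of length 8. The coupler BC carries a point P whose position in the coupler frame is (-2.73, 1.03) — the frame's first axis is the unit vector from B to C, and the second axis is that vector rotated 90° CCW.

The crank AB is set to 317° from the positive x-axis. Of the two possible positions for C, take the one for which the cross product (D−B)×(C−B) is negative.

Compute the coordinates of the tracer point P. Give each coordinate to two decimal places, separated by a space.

-0.06 2.13

A=(0,0), D=(5.00,0)
B = A + 1.00·(cos317°, sin317°) = (0.7314, -0.6820)
|BD| = 4.3228
circle(B,9.00) ∩ circle(D,8.00): a=4.1277, h=7.9976
  candidates: C₊=(3.5456,7.8667) cross=34.572; C₋=(6.0691,-7.9282) cross=-34.572
  mode - wants cross < 0 → take C=(6.0691,-7.9282) (cross=-34.572)
ex = (C−B)/|BC| = (0.5931,-0.8051); ey = (0.8051,0.5931)
P = B + -2.73·ex + 1.03·ey = (-0.0585,2.1269)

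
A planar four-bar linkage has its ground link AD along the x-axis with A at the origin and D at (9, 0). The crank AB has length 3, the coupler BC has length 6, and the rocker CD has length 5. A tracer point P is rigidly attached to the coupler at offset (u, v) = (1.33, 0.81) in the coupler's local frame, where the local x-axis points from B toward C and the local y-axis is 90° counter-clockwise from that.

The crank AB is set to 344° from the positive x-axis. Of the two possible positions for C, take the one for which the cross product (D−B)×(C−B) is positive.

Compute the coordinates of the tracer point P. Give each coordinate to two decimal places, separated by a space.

2.95 0.73

A=(0,0), D=(9.00,0)
B = A + 3.00·(cos344°, sin344°) = (2.8838, -0.8269)
|BD| = 6.1719
circle(B,6.00) ∩ circle(D,5.00): a=3.9771, h=4.4925
  candidates: C₊=(6.2231,4.1580) cross=27.727; C₋=(7.4269,-4.7461) cross=-27.727
  mode + wants cross > 0 → take C=(6.2231,4.1580) (cross=27.727)
ex = (C−B)/|BC| = (0.5565,0.8308); ey = (-0.8308,0.5565)
P = B + 1.33·ex + 0.81·ey = (2.9510,0.7289)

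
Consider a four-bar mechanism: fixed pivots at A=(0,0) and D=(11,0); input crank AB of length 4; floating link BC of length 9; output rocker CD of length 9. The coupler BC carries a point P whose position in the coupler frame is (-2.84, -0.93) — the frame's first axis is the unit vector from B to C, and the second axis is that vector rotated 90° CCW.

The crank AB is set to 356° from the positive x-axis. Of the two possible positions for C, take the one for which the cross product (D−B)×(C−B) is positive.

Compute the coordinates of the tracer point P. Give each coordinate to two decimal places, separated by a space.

3.86 -3.26

A=(0,0), D=(11.00,0)
B = A + 4.00·(cos356°, sin356°) = (3.9903, -0.2790)
|BD| = 7.0153
circle(B,9.00) ∩ circle(D,9.00): a=3.5076, h=8.2883
  candidates: C₊=(7.1655,8.1423) cross=58.145; C₋=(7.8248,-8.4213) cross=-58.145
  mode + wants cross > 0 → take C=(7.1655,8.1423) (cross=58.145)
ex = (C−B)/|BC| = (0.3528,0.9357); ey = (-0.9357,0.3528)
P = B + -2.84·ex + -0.93·ey = (3.8585,-3.2645)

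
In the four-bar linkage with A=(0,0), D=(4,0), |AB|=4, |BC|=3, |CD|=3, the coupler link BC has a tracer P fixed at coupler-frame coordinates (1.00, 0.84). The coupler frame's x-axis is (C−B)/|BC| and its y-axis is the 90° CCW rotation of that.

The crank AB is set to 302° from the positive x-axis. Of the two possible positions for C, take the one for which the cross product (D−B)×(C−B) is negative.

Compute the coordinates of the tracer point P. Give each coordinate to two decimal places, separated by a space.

A=(0,0), D=(4.00,0)
B = A + 4.00·(cos302°, sin302°) = (2.1197, -3.3922)
|BD| = 3.8785
circle(B,3.00) ∩ circle(D,3.00): a=1.9392, h=2.2890
  candidates: C₊=(1.0579,-0.5864) cross=8.878; C₋=(5.0618,-2.8058) cross=-8.878
  mode - wants cross < 0 → take C=(5.0618,-2.8058) (cross=-8.878)
ex = (C−B)/|BC| = (0.9807,0.1955); ey = (-0.1955,0.9807)
P = B + 1.00·ex + 0.84·ey = (2.9362,-2.3729)

2.94 -2.37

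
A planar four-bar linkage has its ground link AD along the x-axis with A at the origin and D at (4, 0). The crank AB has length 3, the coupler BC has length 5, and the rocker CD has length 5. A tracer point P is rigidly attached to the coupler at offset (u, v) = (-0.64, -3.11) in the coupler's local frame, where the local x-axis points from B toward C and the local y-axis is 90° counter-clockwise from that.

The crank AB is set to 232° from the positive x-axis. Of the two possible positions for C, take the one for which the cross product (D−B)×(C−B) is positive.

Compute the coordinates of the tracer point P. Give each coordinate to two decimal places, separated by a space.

A=(0,0), D=(4.00,0)
B = A + 3.00·(cos232°, sin232°) = (-1.8470, -2.3640)
|BD| = 6.3068
circle(B,5.00) ∩ circle(D,5.00): a=3.1534, h=3.8802
  candidates: C₊=(-0.3779,2.4153) cross=24.472; C₋=(2.5310,-4.7793) cross=-24.472
  mode + wants cross > 0 → take C=(-0.3779,2.4153) (cross=24.472)
ex = (C−B)/|BC| = (0.2938,0.9559); ey = (-0.9559,0.2938)
P = B + -0.64·ex + -3.11·ey = (0.9377,-3.8895)

0.94 -3.89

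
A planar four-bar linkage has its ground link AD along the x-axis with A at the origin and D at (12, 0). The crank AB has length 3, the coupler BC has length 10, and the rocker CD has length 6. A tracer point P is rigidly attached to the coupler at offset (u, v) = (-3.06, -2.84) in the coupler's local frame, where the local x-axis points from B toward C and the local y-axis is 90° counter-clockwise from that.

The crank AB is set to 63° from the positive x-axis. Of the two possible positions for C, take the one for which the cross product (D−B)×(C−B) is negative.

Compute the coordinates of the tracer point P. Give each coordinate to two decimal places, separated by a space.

-2.80 2.97

A=(0,0), D=(12.00,0)
B = A + 3.00·(cos63°, sin63°) = (1.3620, 2.6730)
|BD| = 10.9687
circle(B,10.00) ∩ circle(D,6.00): a=8.4017, h=5.4232
  candidates: C₊=(10.8320,5.8852) cross=59.485; C₋=(8.1888,-4.6341) cross=-59.485
  mode - wants cross < 0 → take C=(8.1888,-4.6341) (cross=-59.485)
ex = (C−B)/|BC| = (0.6827,-0.7307); ey = (0.7307,0.6827)
P = B + -3.06·ex + -2.84·ey = (-2.8023,2.9702)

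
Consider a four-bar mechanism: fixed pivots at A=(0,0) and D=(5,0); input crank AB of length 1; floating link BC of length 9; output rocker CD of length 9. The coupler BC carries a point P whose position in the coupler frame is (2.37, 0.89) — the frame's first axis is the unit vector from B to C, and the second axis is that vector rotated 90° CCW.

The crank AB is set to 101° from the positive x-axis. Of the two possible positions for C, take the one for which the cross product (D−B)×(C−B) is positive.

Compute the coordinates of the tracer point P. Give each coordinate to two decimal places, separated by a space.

0.13 3.49

A=(0,0), D=(5.00,0)
B = A + 1.00·(cos101°, sin101°) = (-0.1908, 0.9816)
|BD| = 5.2828
circle(B,9.00) ∩ circle(D,9.00): a=2.6414, h=8.6037
  candidates: C₊=(4.0033,8.9446) cross=45.452; C₋=(0.8059,-7.9630) cross=-45.452
  mode + wants cross > 0 → take C=(4.0033,8.9446) (cross=45.452)
ex = (C−B)/|BC| = (0.4660,0.8848); ey = (-0.8848,0.4660)
P = B + 2.37·ex + 0.89·ey = (0.1262,3.4933)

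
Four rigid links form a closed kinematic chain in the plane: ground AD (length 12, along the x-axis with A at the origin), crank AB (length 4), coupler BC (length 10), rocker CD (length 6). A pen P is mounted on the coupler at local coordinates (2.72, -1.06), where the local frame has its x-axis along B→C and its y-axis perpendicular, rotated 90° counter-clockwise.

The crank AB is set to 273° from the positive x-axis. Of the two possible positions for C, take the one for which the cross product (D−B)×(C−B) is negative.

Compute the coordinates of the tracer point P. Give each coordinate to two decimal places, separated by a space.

A=(0,0), D=(12.00,0)
B = A + 4.00·(cos273°, sin273°) = (0.2093, -3.9945)
|BD| = 12.4489
circle(B,10.00) ∩ circle(D,6.00): a=8.7950, h=4.7591
  candidates: C₊=(7.0122,3.3349) cross=59.245; C₋=(10.0663,-5.6799) cross=-59.245
  mode - wants cross < 0 → take C=(10.0663,-5.6799) (cross=-59.245)
ex = (C−B)/|BC| = (0.9857,-0.1685); ey = (0.1685,0.9857)
P = B + 2.72·ex + -1.06·ey = (2.7118,-5.4978)

2.71 -5.50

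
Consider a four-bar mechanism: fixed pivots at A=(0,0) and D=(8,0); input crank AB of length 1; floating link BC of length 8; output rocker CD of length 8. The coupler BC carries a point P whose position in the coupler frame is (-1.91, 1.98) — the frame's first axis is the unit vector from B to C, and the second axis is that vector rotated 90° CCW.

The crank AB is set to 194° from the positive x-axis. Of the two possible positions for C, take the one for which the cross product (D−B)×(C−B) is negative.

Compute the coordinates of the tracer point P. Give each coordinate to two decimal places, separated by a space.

A=(0,0), D=(8.00,0)
B = A + 1.00·(cos194°, sin194°) = (-0.9703, -0.2419)
|BD| = 8.9736
circle(B,8.00) ∩ circle(D,8.00): a=4.4868, h=6.6234
  candidates: C₊=(3.3363,6.5000) cross=59.435; C₋=(3.6934,-6.7419) cross=-59.435
  mode - wants cross < 0 → take C=(3.6934,-6.7419) (cross=-59.435)
ex = (C−B)/|BC| = (0.5830,-0.8125); ey = (0.8125,0.5830)
P = B + -1.91·ex + 1.98·ey = (-0.4750,2.4642)

-0.48 2.46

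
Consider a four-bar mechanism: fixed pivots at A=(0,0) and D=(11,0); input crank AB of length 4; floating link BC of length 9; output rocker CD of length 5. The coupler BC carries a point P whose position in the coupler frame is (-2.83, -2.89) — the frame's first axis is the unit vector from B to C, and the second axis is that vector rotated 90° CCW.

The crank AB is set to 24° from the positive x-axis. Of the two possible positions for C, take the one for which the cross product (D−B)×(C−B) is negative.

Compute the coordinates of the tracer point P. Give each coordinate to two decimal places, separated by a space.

-0.39 1.67

A=(0,0), D=(11.00,0)
B = A + 4.00·(cos24°, sin24°) = (3.6542, 1.6269)
|BD| = 7.5238
circle(B,9.00) ∩ circle(D,5.00): a=7.4834, h=4.9998
  candidates: C₊=(12.0417,4.8903) cross=37.618; C₋=(9.8794,-4.8728) cross=-37.618
  mode - wants cross < 0 → take C=(9.8794,-4.8728) (cross=-37.618)
ex = (C−B)/|BC| = (0.6917,-0.7222); ey = (0.7222,0.6917)
P = B + -2.83·ex + -2.89·ey = (-0.3904,1.6718)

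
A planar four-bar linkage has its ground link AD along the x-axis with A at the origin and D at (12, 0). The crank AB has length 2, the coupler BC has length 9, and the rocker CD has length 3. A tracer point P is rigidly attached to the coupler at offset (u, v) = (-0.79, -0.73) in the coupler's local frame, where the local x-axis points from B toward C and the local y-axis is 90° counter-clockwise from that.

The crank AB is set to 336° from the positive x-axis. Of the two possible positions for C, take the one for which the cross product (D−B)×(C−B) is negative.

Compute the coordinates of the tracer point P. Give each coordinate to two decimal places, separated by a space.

A=(0,0), D=(12.00,0)
B = A + 2.00·(cos336°, sin336°) = (1.8271, -0.8135)
|BD| = 10.2054
circle(B,9.00) ∩ circle(D,3.00): a=8.6302, h=2.5532
  candidates: C₊=(10.2264,2.4195) cross=26.057; C₋=(10.6334,-2.6707) cross=-26.057
  mode - wants cross < 0 → take C=(10.6334,-2.6707) (cross=-26.057)
ex = (C−B)/|BC| = (0.9785,-0.2064); ey = (0.2064,0.9785)
P = B + -0.79·ex + -0.73·ey = (0.9035,-1.3647)

0.90 -1.36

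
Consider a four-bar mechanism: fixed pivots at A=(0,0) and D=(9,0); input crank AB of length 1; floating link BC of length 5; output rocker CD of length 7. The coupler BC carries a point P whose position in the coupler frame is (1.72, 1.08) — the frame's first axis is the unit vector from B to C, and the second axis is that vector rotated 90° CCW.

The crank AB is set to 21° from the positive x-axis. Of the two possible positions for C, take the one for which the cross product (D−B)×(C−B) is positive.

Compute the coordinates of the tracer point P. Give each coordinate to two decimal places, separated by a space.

A=(0,0), D=(9.00,0)
B = A + 1.00·(cos21°, sin21°) = (0.9336, 0.3584)
|BD| = 8.0744
circle(B,5.00) ∩ circle(D,7.00): a=2.5510, h=4.3003
  candidates: C₊=(3.6729,4.5412) cross=34.722; C₋=(3.2912,-4.0509) cross=-34.722
  mode + wants cross > 0 → take C=(3.6729,4.5412) (cross=34.722)
ex = (C−B)/|BC| = (0.5479,0.8366); ey = (-0.8366,0.5479)
P = B + 1.72·ex + 1.08·ey = (0.9724,2.3890)

0.97 2.39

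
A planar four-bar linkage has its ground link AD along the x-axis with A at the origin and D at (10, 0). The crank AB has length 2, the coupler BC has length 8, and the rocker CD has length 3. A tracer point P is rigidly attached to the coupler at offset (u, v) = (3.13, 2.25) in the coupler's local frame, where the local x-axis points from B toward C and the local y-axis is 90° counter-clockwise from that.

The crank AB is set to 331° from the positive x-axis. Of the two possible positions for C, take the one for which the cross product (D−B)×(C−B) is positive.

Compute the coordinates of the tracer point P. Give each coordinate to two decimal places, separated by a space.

A=(0,0), D=(10.00,0)
B = A + 2.00·(cos331°, sin331°) = (1.7492, -0.9696)
|BD| = 8.3075
circle(B,8.00) ∩ circle(D,3.00): a=7.4640, h=2.8790
  candidates: C₊=(8.8262,2.7608) cross=23.917; C₋=(9.4983,-2.9577) cross=-23.917
  mode + wants cross > 0 → take C=(8.8262,2.7608) (cross=23.917)
ex = (C−B)/|BC| = (0.8846,0.4663); ey = (-0.4663,0.8846)
P = B + 3.13·ex + 2.25·ey = (3.4689,2.4803)

3.47 2.48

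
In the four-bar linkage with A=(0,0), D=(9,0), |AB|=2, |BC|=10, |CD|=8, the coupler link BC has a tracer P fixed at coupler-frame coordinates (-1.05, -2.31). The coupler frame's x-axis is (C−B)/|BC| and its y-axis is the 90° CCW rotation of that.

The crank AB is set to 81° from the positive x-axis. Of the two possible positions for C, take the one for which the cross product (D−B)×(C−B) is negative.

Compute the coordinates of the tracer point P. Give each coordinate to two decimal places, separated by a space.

-2.22 1.84

A=(0,0), D=(9.00,0)
B = A + 2.00·(cos81°, sin81°) = (0.3129, 1.9754)
|BD| = 8.9089
circle(B,10.00) ∩ circle(D,8.00): a=6.4749, h=7.6207
  candidates: C₊=(8.3163,7.9707) cross=67.892; C₋=(4.9368,-6.8914) cross=-67.892
  mode - wants cross < 0 → take C=(4.9368,-6.8914) (cross=-67.892)
ex = (C−B)/|BC| = (0.4624,-0.8867); ey = (0.8867,0.4624)
P = B + -1.05·ex + -2.31·ey = (-2.2209,1.8382)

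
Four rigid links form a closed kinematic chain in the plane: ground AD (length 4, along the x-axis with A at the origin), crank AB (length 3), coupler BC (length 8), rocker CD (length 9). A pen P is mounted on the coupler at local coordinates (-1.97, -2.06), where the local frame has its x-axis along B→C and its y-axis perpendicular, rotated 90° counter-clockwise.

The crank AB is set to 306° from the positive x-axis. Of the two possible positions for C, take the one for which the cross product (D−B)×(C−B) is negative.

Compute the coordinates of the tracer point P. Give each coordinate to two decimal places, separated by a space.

A=(0,0), D=(4.00,0)
B = A + 3.00·(cos306°, sin306°) = (1.7634, -2.4271)
|BD| = 3.3005
circle(B,8.00) ∩ circle(D,9.00): a=-0.9251, h=7.9463
  candidates: C₊=(-4.7070,2.2776) cross=26.227; C₋=(6.9798,-8.4924) cross=-26.227
  mode - wants cross < 0 → take C=(6.9798,-8.4924) (cross=-26.227)
ex = (C−B)/|BC| = (0.6521,-0.7582); ey = (0.7582,0.6521)
P = B + -1.97·ex + -2.06·ey = (-1.0830,-2.2767)

-1.08 -2.28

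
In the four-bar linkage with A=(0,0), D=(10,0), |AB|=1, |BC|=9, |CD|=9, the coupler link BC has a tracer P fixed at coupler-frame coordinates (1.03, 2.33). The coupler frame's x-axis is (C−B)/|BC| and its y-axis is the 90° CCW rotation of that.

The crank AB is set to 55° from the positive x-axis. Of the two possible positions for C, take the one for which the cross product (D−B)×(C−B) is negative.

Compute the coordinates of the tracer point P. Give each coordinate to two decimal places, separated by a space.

A=(0,0), D=(10.00,0)
B = A + 1.00·(cos55°, sin55°) = (0.5736, 0.8192)
|BD| = 9.4619
circle(B,9.00) ∩ circle(D,9.00): a=4.7310, h=7.6562
  candidates: C₊=(5.9496,8.0371) cross=72.443; C₋=(4.6240,-7.2179) cross=-72.443
  mode - wants cross < 0 → take C=(4.6240,-7.2179) (cross=-72.443)
ex = (C−B)/|BC| = (0.4500,-0.8930); ey = (0.8930,0.4500)
P = B + 1.03·ex + 2.33·ey = (3.1178,0.9480)

3.12 0.95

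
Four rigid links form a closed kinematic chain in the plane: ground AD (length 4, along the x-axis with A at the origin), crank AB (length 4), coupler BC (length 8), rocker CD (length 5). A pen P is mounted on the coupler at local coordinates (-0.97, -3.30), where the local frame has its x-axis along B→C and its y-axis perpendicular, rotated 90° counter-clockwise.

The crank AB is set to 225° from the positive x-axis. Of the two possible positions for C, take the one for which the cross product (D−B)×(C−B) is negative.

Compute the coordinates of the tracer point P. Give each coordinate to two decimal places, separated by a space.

-4.63 -5.76

A=(0,0), D=(4.00,0)
B = A + 4.00·(cos225°, sin225°) = (-2.8284, -2.8284)
|BD| = 7.3910
circle(B,8.00) ∩ circle(D,5.00): a=6.3338, h=4.8870
  candidates: C₊=(1.1531,4.1104) cross=36.120; C₋=(4.8934,-4.9195) cross=-36.120
  mode - wants cross < 0 → take C=(4.8934,-4.9195) (cross=-36.120)
ex = (C−B)/|BC| = (0.9652,-0.2614); ey = (0.2614,0.9652)
P = B + -0.97·ex + -3.30·ey = (-4.6273,-5.7602)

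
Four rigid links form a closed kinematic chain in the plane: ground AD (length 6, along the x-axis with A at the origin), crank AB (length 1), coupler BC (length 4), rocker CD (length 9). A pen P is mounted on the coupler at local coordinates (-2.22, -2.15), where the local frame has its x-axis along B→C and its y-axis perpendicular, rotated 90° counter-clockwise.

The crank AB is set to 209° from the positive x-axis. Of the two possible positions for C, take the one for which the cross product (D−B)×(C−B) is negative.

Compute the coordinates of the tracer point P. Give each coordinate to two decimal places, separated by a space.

-2.40 2.20

A=(0,0), D=(6.00,0)
B = A + 1.00·(cos209°, sin209°) = (-0.8746, -0.4848)
|BD| = 6.8917
circle(B,4.00) ∩ circle(D,9.00): a=-1.2700, h=3.7930
  candidates: C₊=(-2.4083,3.2095) cross=26.140; C₋=(-1.8746,-4.3578) cross=-26.140
  mode - wants cross < 0 → take C=(-1.8746,-4.3578) (cross=-26.140)
ex = (C−B)/|BC| = (-0.2500,-0.9682); ey = (0.9682,-0.2500)
P = B + -2.22·ex + -2.15·ey = (-2.4013,2.2022)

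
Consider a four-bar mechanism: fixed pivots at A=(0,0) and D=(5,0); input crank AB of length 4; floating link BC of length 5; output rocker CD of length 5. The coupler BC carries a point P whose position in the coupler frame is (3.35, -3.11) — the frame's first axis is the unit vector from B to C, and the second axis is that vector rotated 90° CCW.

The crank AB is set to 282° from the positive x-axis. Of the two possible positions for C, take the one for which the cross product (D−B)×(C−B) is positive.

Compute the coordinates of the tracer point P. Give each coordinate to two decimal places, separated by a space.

A=(0,0), D=(5.00,0)
B = A + 4.00·(cos282°, sin282°) = (0.8316, -3.9126)
|BD| = 5.7170
circle(B,5.00) ∩ circle(D,5.00): a=2.8585, h=4.1023
  candidates: C₊=(0.1083,1.0348) cross=23.453; C₋=(5.7234,-4.9474) cross=-23.453
  mode + wants cross > 0 → take C=(0.1083,1.0348) (cross=23.453)
ex = (C−B)/|BC| = (-0.1447,0.9895); ey = (-0.9895,-0.1447)
P = B + 3.35·ex + -3.11·ey = (3.4243,-0.1479)

3.42 -0.15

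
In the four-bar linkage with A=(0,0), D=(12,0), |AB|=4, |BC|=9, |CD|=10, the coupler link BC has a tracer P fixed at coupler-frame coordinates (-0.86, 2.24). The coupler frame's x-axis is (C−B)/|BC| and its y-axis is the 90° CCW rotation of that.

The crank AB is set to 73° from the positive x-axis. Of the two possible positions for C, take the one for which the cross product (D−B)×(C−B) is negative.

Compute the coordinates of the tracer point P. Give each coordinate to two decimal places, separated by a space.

A=(0,0), D=(12.00,0)
B = A + 4.00·(cos73°, sin73°) = (1.1695, 3.8252)
|BD| = 11.4862
circle(B,9.00) ∩ circle(D,10.00): a=4.9160, h=7.5388
  candidates: C₊=(8.3155,9.2965) cross=86.592; C₋=(3.2943,-4.9204) cross=-86.592
  mode - wants cross < 0 → take C=(3.2943,-4.9204) (cross=-86.592)
ex = (C−B)/|BC| = (0.2361,-0.9717); ey = (0.9717,0.2361)
P = B + -0.86·ex + 2.24·ey = (3.1431,5.1897)

3.14 5.19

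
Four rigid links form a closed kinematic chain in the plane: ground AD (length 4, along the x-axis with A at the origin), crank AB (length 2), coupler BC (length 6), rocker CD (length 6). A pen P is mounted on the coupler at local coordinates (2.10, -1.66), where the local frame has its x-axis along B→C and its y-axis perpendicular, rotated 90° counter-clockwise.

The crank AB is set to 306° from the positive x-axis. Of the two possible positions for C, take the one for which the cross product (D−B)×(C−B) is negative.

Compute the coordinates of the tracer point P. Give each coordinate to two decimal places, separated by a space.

1.51 -4.27

A=(0,0), D=(4.00,0)
B = A + 2.00·(cos306°, sin306°) = (1.1756, -1.6180)
|BD| = 3.2551
circle(B,6.00) ∩ circle(D,6.00): a=1.6275, h=5.7750
  candidates: C₊=(-0.2829,4.2020) cross=18.798; C₋=(5.4585,-5.8200) cross=-18.798
  mode - wants cross < 0 → take C=(5.4585,-5.8200) (cross=-18.798)
ex = (C−B)/|BC| = (0.7138,-0.7003); ey = (0.7003,0.7138)
P = B + 2.10·ex + -1.66·ey = (1.5120,-4.2737)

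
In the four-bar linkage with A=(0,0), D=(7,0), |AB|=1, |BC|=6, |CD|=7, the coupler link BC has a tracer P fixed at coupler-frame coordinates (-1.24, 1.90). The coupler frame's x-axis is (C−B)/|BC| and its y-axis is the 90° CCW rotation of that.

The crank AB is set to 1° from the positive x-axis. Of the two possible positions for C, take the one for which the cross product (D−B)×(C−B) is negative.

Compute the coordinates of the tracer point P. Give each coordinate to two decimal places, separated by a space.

2.41 1.80

A=(0,0), D=(7.00,0)
B = A + 1.00·(cos1°, sin1°) = (0.9998, 0.0175)
|BD| = 6.0002
circle(B,6.00) ∩ circle(D,7.00): a=1.9168, h=5.6856
  candidates: C₊=(2.9332,5.6974) cross=34.115; C₋=(2.9001,-5.6737) cross=-34.115
  mode - wants cross < 0 → take C=(2.9001,-5.6737) (cross=-34.115)
ex = (C−B)/|BC| = (0.3167,-0.9485); ey = (0.9485,0.3167)
P = B + -1.24·ex + 1.90·ey = (2.4093,1.7954)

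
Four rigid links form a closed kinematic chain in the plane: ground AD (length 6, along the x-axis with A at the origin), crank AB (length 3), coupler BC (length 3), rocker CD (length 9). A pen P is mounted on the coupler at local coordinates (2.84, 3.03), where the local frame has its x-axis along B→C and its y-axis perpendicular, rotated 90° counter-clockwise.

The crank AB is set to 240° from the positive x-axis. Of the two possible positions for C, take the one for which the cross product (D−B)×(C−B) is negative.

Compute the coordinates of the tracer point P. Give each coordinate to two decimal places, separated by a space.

A=(0,0), D=(6.00,0)
B = A + 3.00·(cos240°, sin240°) = (-1.5000, -2.5981)
|BD| = 7.9373
circle(B,3.00) ∩ circle(D,9.00): a=-0.5669, h=2.9459
  candidates: C₊=(-3.0000,0.0000) cross=23.383; C₋=(-1.0714,-5.5673) cross=-23.383
  mode - wants cross < 0 → take C=(-1.0714,-5.5673) (cross=-23.383)
ex = (C−B)/|BC| = (0.1429,-0.9897); ey = (0.9897,0.1429)
P = B + 2.84·ex + 3.03·ey = (1.9046,-4.9761)

1.90 -4.98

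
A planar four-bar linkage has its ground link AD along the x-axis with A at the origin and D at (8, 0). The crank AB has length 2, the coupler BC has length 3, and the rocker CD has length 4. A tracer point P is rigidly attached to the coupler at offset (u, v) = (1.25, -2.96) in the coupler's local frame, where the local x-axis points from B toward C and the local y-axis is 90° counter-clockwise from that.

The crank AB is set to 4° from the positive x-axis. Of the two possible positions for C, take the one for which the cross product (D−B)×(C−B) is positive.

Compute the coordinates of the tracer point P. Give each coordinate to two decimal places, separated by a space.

4.71 -1.57

A=(0,0), D=(8.00,0)
B = A + 2.00·(cos4°, sin4°) = (1.9951, 0.1395)
|BD| = 6.0065
circle(B,3.00) ∩ circle(D,4.00): a=2.4205, h=1.7723
  candidates: C₊=(4.4562,1.8551) cross=10.645; C₋=(4.3739,-1.6885) cross=-10.645
  mode + wants cross > 0 → take C=(4.4562,1.8551) (cross=10.645)
ex = (C−B)/|BC| = (0.8204,0.5719); ey = (-0.5719,0.8204)
P = B + 1.25·ex + -2.96·ey = (4.7133,-1.5739)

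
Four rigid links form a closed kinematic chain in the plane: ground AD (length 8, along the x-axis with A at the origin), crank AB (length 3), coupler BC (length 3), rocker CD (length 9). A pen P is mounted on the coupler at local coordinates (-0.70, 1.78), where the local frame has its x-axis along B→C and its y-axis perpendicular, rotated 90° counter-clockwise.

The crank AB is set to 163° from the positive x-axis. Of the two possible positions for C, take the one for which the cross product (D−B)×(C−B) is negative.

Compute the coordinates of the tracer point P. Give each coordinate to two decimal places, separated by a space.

-1.99 2.58

A=(0,0), D=(8.00,0)
B = A + 3.00·(cos163°, sin163°) = (-2.8689, 0.8771)
|BD| = 10.9042
circle(B,3.00) ∩ circle(D,9.00): a=2.1507, h=2.0916
  candidates: C₊=(-0.5570,2.7889) cross=22.807; C₋=(-0.8935,-1.3807) cross=-22.807
  mode - wants cross < 0 → take C=(-0.8935,-1.3807) (cross=-22.807)
ex = (C−B)/|BC| = (0.6585,-0.7526); ey = (0.7526,0.6585)
P = B + -0.70·ex + 1.78·ey = (-1.9902,2.5760)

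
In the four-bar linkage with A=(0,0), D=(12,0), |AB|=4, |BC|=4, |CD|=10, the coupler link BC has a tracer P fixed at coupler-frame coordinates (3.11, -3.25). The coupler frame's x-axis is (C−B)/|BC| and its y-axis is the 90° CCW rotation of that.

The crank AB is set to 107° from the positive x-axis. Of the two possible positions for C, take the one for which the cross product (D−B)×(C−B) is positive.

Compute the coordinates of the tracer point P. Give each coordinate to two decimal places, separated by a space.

A=(0,0), D=(12.00,0)
B = A + 4.00·(cos107°, sin107°) = (-1.1695, 3.8252)
|BD| = 13.7138
circle(B,4.00) ∩ circle(D,10.00): a=3.7943, h=1.2663
  candidates: C₊=(2.8274,3.9829) cross=17.366; C₋=(2.1210,1.5508) cross=-17.366
  mode + wants cross > 0 → take C=(2.8274,3.9829) (cross=17.366)
ex = (C−B)/|BC| = (0.9992,0.0394); ey = (-0.0394,0.9992)
P = B + 3.11·ex + -3.25·ey = (2.0662,0.7003)

2.07 0.70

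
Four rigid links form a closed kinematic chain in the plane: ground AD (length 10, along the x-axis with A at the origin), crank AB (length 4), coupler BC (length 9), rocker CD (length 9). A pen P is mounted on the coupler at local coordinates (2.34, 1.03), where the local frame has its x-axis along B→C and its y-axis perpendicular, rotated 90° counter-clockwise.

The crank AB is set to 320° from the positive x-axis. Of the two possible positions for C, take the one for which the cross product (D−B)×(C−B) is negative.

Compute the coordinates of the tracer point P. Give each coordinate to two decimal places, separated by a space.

A=(0,0), D=(10.00,0)
B = A + 4.00·(cos320°, sin320°) = (3.0642, -2.5712)
|BD| = 7.3971
circle(B,9.00) ∩ circle(D,9.00): a=3.6985, h=8.2049
  candidates: C₊=(3.6801,6.4077) cross=60.692; C₋=(9.3840,-8.9789) cross=-60.692
  mode - wants cross < 0 → take C=(9.3840,-8.9789) (cross=-60.692)
ex = (C−B)/|BC| = (0.7022,-0.7120); ey = (0.7120,0.7022)
P = B + 2.34·ex + 1.03·ey = (5.4407,-3.5139)

5.44 -3.51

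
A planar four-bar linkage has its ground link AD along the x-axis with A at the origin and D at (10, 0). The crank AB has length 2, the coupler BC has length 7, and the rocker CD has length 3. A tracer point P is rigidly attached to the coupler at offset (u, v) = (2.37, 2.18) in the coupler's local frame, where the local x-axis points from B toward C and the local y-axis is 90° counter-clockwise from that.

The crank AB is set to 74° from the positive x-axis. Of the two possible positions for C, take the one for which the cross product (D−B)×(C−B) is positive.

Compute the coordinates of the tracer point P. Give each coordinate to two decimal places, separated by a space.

2.98 4.04

A=(0,0), D=(10.00,0)
B = A + 2.00·(cos74°, sin74°) = (0.5513, 1.9225)
|BD| = 9.6423
circle(B,7.00) ∩ circle(D,3.00): a=6.8954, h=1.2059
  candidates: C₊=(7.5486,1.7294) cross=11.627; C₋=(7.0677,-0.6340) cross=-11.627
  mode + wants cross > 0 → take C=(7.5486,1.7294) (cross=11.627)
ex = (C−B)/|BC| = (0.9996,-0.0276); ey = (0.0276,0.9996)
P = B + 2.37·ex + 2.18·ey = (2.9805,4.0363)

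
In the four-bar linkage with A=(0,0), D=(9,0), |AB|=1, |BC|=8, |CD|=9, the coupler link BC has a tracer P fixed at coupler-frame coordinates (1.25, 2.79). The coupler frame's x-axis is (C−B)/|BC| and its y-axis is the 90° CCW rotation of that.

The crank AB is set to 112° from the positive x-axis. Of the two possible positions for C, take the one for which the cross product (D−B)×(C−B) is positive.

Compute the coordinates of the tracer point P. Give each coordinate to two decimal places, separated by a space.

A=(0,0), D=(9.00,0)
B = A + 1.00·(cos112°, sin112°) = (-0.3746, 0.9272)
|BD| = 9.4203
circle(B,8.00) ∩ circle(D,9.00): a=3.8079, h=7.0356
  candidates: C₊=(4.1072,7.5539) cross=66.278; C₋=(2.7223,-6.4491) cross=-66.278
  mode + wants cross > 0 → take C=(4.1072,7.5539) (cross=66.278)
ex = (C−B)/|BC| = (0.5602,0.8283); ey = (-0.8283,0.5602)
P = B + 1.25·ex + 2.79·ey = (-1.9854,3.5257)

-1.99 3.53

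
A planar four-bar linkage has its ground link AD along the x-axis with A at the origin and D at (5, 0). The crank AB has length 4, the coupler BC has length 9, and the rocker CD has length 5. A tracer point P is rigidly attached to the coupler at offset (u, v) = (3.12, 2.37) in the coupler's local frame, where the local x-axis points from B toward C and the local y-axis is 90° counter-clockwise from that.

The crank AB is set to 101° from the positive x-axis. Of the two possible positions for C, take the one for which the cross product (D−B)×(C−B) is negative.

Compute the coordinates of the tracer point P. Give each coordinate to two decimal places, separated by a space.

2.61 1.93

A=(0,0), D=(5.00,0)
B = A + 4.00·(cos101°, sin101°) = (-0.7632, 3.9265)
|BD| = 6.9737
circle(B,9.00) ∩ circle(D,5.00): a=7.5019, h=4.9720
  candidates: C₊=(8.2360,3.8116) cross=34.673; C₋=(2.6371,-4.4064) cross=-34.673
  mode - wants cross < 0 → take C=(2.6371,-4.4064) (cross=-34.673)
ex = (C−B)/|BC| = (0.3778,-0.9259); ey = (0.9259,0.3778)
P = B + 3.12·ex + 2.37·ey = (2.6099,1.9332)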